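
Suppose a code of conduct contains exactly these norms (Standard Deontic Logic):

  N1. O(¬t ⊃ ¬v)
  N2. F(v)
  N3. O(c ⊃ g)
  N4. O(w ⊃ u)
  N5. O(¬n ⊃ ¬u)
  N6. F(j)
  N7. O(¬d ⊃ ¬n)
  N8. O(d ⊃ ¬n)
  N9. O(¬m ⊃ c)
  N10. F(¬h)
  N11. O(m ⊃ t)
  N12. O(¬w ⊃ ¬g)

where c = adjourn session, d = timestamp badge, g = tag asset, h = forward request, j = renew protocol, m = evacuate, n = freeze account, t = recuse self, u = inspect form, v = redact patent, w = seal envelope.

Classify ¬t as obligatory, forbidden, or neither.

Premises 8 and 7 are O(d ⊃ ¬n) and O(¬d ⊃ ¬n); every ideal world satisfies d or ¬d, so in either case ¬n holds — hence O(¬n).
From O(¬n) and premise 5, O(¬n ⊃ ¬u), we obtain O(¬u).
Premise 4 is O(w ⊃ u); contrapositively O(¬u ⊃ ¬w). Since O(¬u) holds, K gives O(¬w).
Premise 12 is O(¬w ⊃ ¬g); since O(¬w), deontic closure gives O(¬g).
Premise 3 is O(c ⊃ g); contrapositively O(¬g ⊃ ¬c). Since O(¬g) holds, K gives O(¬c).
Premise 9 is O(¬m ⊃ c); contrapositively O(¬c ⊃ m). Since O(¬c) holds, K gives O(m).
With premise 11, O(m ⊃ t), the K-axiom yields O(t).
Premises 1, 2, 6, 10 do not contribute to this derivation.
Thus O(t), which is F(¬t): ¬t is forbidden.

Forbidden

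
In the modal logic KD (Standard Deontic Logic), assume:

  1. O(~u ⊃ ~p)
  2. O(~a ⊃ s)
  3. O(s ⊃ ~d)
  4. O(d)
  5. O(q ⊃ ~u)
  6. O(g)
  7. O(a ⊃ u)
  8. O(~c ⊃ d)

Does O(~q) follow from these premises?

Yes

Premise 4 gives O(d).
Premise 3, O(s ⊃ ~d), contraposes to O(d ⊃ ~s); with O(d) we get O(~s).
Premise 2, O(~a ⊃ s), contraposes to O(~s ⊃ a); with O(~s) we get O(a).
Premise 7 is O(a ⊃ u); since O(a), deontic closure gives O(u).
The contrapositive of premise 5 (O(q ⊃ ~u)) is O(u ⊃ ~q), and O(u) is already established, so O(~q).
Premises 1, 6, 8 do not contribute to this derivation.
So O(~q) follows.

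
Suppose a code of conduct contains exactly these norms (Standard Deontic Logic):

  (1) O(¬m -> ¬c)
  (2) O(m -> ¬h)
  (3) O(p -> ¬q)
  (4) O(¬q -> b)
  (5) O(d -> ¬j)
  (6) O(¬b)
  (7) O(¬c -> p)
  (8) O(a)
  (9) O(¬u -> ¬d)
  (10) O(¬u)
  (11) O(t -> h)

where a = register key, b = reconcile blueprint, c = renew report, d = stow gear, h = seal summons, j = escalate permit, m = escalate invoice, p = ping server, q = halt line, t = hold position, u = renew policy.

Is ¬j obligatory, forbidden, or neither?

Premise 5 is O(d -> ¬j), but O(d) is not derivable from the premises, so it does not yield O(¬j).
No premise or chain of K-axiom applications forces O(¬j), and none forces O(j). So ¬j is neither obligatory nor forbidden under these norms.

Neither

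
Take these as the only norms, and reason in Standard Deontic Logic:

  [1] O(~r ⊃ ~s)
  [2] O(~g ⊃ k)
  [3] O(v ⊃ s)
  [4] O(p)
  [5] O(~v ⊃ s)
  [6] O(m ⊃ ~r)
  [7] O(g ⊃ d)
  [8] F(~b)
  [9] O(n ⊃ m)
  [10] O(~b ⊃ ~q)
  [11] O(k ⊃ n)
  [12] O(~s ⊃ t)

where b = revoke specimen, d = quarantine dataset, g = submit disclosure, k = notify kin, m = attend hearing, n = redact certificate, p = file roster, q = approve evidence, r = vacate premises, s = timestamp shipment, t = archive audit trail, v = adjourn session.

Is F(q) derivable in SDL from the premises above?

Premise 10 is O(~b ⊃ ~q), but O(~b) is not derivable from the premises, so it does not yield O(~q).
No other premise forces O(~q). An ideal world satisfying every premise can still have q true, so F(q) is not derivable.

No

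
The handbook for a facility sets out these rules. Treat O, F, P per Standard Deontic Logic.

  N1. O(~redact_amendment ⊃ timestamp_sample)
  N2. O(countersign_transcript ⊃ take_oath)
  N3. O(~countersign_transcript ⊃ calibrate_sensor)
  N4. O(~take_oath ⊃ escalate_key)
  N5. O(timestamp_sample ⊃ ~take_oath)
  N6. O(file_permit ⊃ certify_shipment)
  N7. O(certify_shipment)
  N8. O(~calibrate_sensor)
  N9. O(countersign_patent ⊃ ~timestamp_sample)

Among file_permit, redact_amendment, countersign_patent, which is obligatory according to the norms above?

redact_amendment

Premise 8 states O(~calibrate_sensor) outright.
The contrapositive of premise 3 (O(~countersign_transcript ⊃ calibrate_sensor)) is O(~calibrate_sensor ⊃ countersign_transcript), and O(~calibrate_sensor) is already established, so O(countersign_transcript).
Premise 2 is O(countersign_transcript ⊃ take_oath); since O(countersign_transcript), deontic closure gives O(take_oath).
Premise 5, O(timestamp_sample ⊃ ~take_oath), contraposes to O(take_oath ⊃ ~timestamp_sample); with O(take_oath) we get O(~timestamp_sample).
Premise 1 is O(~redact_amendment ⊃ timestamp_sample); contrapositively O(~timestamp_sample ⊃ redact_amendment). Since O(~timestamp_sample) holds, K gives O(redact_amendment).
So O(redact_amendment) holds — redact_amendment is obligatory. None of the other listed options is made obligatory by any chain of premises.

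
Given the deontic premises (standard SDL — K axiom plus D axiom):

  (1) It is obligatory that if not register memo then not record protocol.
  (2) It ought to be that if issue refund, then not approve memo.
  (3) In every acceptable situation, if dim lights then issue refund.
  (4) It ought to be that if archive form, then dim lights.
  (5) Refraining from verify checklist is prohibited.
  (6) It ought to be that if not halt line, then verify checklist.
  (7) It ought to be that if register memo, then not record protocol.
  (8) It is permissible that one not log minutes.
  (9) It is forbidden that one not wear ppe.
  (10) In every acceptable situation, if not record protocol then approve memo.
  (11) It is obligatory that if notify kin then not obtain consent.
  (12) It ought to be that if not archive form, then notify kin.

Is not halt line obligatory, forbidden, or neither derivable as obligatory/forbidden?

Premise 6 is O(¬halt_line → verify_checklist); even if O(verify_checklist) held, inferring O(¬halt_line) would be affirming the consequent — invalid.
No premise or chain of K-axiom applications forces O(¬halt_line), and none forces O(halt_line). So ¬halt_line is neither obligatory nor forbidden under these norms.

Neither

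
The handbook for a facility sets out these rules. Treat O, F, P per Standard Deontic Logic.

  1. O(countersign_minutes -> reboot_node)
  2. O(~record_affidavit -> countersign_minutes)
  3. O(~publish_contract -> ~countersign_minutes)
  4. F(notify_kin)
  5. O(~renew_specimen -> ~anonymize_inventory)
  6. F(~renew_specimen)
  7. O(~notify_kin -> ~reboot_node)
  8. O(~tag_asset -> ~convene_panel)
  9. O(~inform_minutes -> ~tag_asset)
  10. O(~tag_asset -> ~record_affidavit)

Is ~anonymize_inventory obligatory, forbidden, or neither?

Neither

Premise 5 is O(~renew_specimen -> ~anonymize_inventory), but O(~renew_specimen) is not derivable from the premises, so it does not yield O(~anonymize_inventory).
No premise or chain of K-axiom applications forces O(~anonymize_inventory), and none forces O(anonymize_inventory). So ~anonymize_inventory is neither obligatory nor forbidden under these norms.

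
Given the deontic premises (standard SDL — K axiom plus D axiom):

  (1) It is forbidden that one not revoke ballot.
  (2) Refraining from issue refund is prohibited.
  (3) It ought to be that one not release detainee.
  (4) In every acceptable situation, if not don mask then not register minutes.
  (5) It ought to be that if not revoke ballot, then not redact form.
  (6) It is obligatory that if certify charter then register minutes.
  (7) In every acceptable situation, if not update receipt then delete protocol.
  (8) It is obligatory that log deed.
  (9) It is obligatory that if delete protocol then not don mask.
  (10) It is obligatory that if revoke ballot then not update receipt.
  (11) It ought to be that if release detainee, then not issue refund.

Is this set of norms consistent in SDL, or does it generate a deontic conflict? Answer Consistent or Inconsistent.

Premise 11 is O(release_detainee → ¬issue_refund), but O(release_detainee) is not derivable from the premises, so it does not yield O(¬issue_refund).
So O(¬issue_refund) is not derivable, and the apparent clash with O(issue_refund) does not arise.
A world satisfying every obligation exists (e.g. certify_charter=false, delete_protocol=true, don_mask=false, issue_refund=true, log_deed=true, redact_form=false, register_minutes=false, release_detainee=false, revoke_ballot=true, update_receipt=false); no atom is both obligatory and forbidden, so the set is consistent.

Consistent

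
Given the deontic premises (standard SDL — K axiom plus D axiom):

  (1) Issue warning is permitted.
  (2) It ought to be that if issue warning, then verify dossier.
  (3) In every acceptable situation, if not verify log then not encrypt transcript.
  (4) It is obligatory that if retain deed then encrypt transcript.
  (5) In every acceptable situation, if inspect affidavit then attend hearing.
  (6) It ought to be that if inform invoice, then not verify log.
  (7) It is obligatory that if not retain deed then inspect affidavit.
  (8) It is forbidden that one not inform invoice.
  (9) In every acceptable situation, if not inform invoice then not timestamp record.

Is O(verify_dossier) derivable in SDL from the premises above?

Premise 2 is O(issue_warning → verify_dossier), but O(issue_warning) is not derivable from the premises (the permission P(issue_warning) asserts only ¬O(¬issue_warning), not O(issue_warning)), so it does not yield O(verify_dossier).
No other premise forces O(verify_dossier). An ideal world satisfying every premise can still have verify_dossier false, so O(verify_dossier) is not derivable.

No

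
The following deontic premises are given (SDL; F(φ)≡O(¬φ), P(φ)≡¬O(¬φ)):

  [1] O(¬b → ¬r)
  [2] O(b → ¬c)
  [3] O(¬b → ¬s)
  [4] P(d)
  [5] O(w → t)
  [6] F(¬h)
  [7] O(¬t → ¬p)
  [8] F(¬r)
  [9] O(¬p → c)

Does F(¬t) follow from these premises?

F(¬r) at premise 8 means O(r).
Premise 1, O(¬b → ¬r), contraposes to O(r → b); with O(r) we get O(b).
Applying K to premise 2 (O(b → ¬c)) and O(b) yields O(¬c).
Premise 9 is O(¬p → c); contrapositively O(¬c → p). Since O(¬c) holds, K gives O(p).
Premise 7 is O(¬t → ¬p); contrapositively O(p → t). Since O(p) holds, K gives O(t).
Premises 3, 4, 5, 6 do not contribute to this derivation.
So O(t) holds, i.e. F(¬t). The claim follows.

Yes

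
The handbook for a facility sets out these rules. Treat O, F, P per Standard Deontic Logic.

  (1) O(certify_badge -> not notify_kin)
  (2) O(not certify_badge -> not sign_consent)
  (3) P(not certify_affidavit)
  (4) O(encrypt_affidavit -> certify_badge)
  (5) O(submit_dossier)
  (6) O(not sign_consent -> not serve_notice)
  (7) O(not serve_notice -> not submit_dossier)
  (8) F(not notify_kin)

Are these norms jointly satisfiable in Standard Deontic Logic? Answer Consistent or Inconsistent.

Inconsistent

Premise 5 gives O(submit_dossier).
The contrapositive of premise 7 (O(not serve_notice -> not submit_dossier)) is O(submit_dossier -> serve_notice), and O(submit_dossier) is already established, so O(serve_notice).
Premise 6 is O(not sign_consent -> not serve_notice); contrapositively O(serve_notice -> sign_consent). Since O(serve_notice) holds, K gives O(sign_consent).
The contrapositive of premise 2 (O(not certify_badge -> not sign_consent)) is O(sign_consent -> certify_badge), and O(sign_consent) is already established, so O(certify_badge).
From O(certify_badge) and premise 1, O(certify_badge -> not notify_kin), we obtain O(not notify_kin).
But premise 8, F(not notify_kin), means O(notify_kin).
We now have both O(not notify_kin) and O(notify_kin) — notify_kin is simultaneously obligatory and forbidden, violating the D-axiom.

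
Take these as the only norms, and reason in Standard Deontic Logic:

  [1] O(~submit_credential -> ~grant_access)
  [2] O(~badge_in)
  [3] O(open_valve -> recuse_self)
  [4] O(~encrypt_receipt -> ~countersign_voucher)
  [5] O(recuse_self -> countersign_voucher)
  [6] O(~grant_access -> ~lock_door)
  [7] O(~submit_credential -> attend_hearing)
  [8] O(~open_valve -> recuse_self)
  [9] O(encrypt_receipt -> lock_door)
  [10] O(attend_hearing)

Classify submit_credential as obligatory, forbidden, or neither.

Obligatory

Premises 8 and 3 are O(~open_valve -> recuse_self) and O(open_valve -> recuse_self); every ideal world satisfies ~open_valve or open_valve, so in either case recuse_self holds — hence O(recuse_self).
With premise 5, O(recuse_self -> countersign_voucher), the K-axiom yields O(countersign_voucher).
Premise 4, O(~encrypt_receipt -> ~countersign_voucher), contraposes to O(countersign_voucher -> encrypt_receipt); with O(countersign_voucher) we get O(encrypt_receipt).
Applying K to premise 9 (O(encrypt_receipt -> lock_door)) and O(encrypt_receipt) yields O(lock_door).
The contrapositive of premise 6 (O(~grant_access -> ~lock_door)) is O(lock_door -> grant_access), and O(lock_door) is already established, so O(grant_access).
The contrapositive of premise 1 (O(~submit_credential -> ~grant_access)) is O(grant_access -> submit_credential), and O(grant_access) is already established, so O(submit_credential).
Premises 2, 7, 10 do not contribute to this derivation.
Hence submit_credential is obligatory.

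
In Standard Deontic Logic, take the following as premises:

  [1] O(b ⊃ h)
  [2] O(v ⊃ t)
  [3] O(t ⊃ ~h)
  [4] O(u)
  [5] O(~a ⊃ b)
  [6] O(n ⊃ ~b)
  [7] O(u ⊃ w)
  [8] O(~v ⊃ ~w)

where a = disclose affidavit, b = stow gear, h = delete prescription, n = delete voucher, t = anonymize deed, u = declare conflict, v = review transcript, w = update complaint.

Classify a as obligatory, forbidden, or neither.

Obligatory

Premise 4 states O(u) outright.
From O(u) and premise 7, O(u ⊃ w), we obtain O(w).
Premise 8 is O(~v ⊃ ~w); contrapositively O(w ⊃ v). Since O(w) holds, K gives O(v).
Premise 2 is O(v ⊃ t); since O(v), deontic closure gives O(t).
From O(t) and premise 3, O(t ⊃ ~h), we obtain O(~h).
Premise 1, O(b ⊃ h), contraposes to O(~h ⊃ ~b); with O(~h) we get O(~b).
Premise 5 is O(~a ⊃ b); contrapositively O(~b ⊃ a). Since O(~b) holds, K gives O(a).
Premise 6 does not contribute to this derivation.
Hence a is obligatory.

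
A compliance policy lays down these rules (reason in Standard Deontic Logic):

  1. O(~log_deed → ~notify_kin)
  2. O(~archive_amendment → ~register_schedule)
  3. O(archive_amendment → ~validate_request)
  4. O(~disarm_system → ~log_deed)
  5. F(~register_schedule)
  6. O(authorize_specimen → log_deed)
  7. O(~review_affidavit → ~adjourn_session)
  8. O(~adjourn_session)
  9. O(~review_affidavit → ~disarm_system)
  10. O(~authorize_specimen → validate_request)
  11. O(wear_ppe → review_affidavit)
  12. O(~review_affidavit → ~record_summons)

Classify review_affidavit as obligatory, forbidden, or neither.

F(~register_schedule) at premise 5 means O(register_schedule).
Premise 2, O(~archive_amendment → ~register_schedule), contraposes to O(register_schedule → archive_amendment); with O(register_schedule) we get O(archive_amendment).
Applying K to premise 3 (O(archive_amendment → ~validate_request)) and O(archive_amendment) yields O(~validate_request).
Premise 10 is O(~authorize_specimen → validate_request); contrapositively O(~validate_request → authorize_specimen). Since O(~validate_request) holds, K gives O(authorize_specimen).
With premise 6, O(authorize_specimen → log_deed), the K-axiom yields O(log_deed).
Premise 4, O(~disarm_system → ~log_deed), contraposes to O(log_deed → disarm_system); with O(log_deed) we get O(disarm_system).
The contrapositive of premise 9 (O(~review_affidavit → ~disarm_system)) is O(disarm_system → review_affidavit), and O(disarm_system) is already established, so O(review_affidavit).
Premises 1, 7, 8, 11, 12 do not contribute to this derivation.
Hence review_affidavit is obligatory.

Obligatory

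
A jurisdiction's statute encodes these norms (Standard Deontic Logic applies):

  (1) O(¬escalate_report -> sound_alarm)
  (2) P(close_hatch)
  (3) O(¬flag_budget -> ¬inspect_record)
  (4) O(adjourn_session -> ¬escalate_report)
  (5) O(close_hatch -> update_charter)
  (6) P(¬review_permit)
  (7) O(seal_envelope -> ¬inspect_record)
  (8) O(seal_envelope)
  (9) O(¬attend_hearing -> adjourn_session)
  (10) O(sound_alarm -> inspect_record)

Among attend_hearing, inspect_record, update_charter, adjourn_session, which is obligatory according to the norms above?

Premise 8 states O(seal_envelope) outright.
From O(seal_envelope) and premise 7, O(seal_envelope -> ¬inspect_record), we obtain O(¬inspect_record).
Premise 10 is O(sound_alarm -> inspect_record); contrapositively O(¬inspect_record -> ¬sound_alarm). Since O(¬inspect_record) holds, K gives O(¬sound_alarm).
The contrapositive of premise 1 (O(¬escalate_report -> sound_alarm)) is O(¬sound_alarm -> escalate_report), and O(¬sound_alarm) is already established, so O(escalate_report).
The contrapositive of premise 4 (O(adjourn_session -> ¬escalate_report)) is O(escalate_report -> ¬adjourn_session), and O(escalate_report) is already established, so O(¬adjourn_session).
Premise 9, O(¬attend_hearing -> adjourn_session), contraposes to O(¬adjourn_session -> attend_hearing); with O(¬adjourn_session) we get O(attend_hearing).
So O(attend_hearing) holds — attend_hearing is obligatory. None of the other listed options is made obligatory by any chain of premises.

attend_hearing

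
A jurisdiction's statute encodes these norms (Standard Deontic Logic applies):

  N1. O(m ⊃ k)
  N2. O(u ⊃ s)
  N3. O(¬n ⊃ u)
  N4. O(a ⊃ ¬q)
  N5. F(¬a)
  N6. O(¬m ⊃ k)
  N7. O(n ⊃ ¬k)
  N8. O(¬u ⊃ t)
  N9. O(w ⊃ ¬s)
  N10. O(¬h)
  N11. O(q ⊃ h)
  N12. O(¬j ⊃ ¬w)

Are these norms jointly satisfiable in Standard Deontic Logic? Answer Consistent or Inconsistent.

Premise 11 is O(q ⊃ h), but O(q) is not derivable from the premises, so it does not yield O(h).
So O(h) is not derivable, and the apparent clash with O(¬h) does not arise.
A world satisfying every obligation exists (e.g. a=true, h=false, j=false, k=true, m=false, n=false, q=false, s=true, t=false, u=true, w=false); no atom is both obligatory and forbidden, so the set is consistent.

Consistent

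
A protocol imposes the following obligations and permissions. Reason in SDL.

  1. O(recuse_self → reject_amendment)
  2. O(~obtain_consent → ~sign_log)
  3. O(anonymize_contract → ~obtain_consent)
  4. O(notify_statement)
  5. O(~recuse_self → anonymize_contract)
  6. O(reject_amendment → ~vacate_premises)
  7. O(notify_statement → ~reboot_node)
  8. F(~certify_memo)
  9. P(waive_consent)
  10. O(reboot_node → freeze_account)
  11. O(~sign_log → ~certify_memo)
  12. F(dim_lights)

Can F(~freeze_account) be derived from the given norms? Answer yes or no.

No

Premise 10 is O(reboot_node → freeze_account), but O(reboot_node) is not derivable from the premises, so it does not yield O(freeze_account).
No other premise forces O(freeze_account). An ideal world satisfying every premise can still have ~freeze_account true, so F(~freeze_account) is not derivable.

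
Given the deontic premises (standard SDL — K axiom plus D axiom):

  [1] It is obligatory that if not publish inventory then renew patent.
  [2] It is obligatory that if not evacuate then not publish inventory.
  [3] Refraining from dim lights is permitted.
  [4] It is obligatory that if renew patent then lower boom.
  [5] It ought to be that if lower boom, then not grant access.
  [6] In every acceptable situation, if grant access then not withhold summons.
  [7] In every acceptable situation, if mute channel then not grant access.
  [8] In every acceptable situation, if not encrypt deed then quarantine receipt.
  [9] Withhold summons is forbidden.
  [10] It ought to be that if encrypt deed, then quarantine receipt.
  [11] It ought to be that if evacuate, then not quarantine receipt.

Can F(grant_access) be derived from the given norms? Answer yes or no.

Premises 10 and 8 cover both cases: O(encrypt_deed → quarantine_receipt) and O(¬encrypt_deed → quarantine_receipt). Since encrypt_deed ∨ ¬encrypt_deed is a tautology, O(quarantine_receipt) follows.
Premise 11, O(evacuate → ¬quarantine_receipt), contraposes to O(quarantine_receipt → ¬evacuate); with O(quarantine_receipt) we get O(¬evacuate).
With premise 2, O(¬evacuate → ¬publish_inventory), the K-axiom yields O(¬publish_inventory).
Applying K to premise 1 (O(¬publish_inventory → renew_patent)) and O(¬publish_inventory) yields O(renew_patent).
With premise 4, O(renew_patent → lower_boom), the K-axiom yields O(lower_boom).
With premise 5, O(lower_boom → ¬grant_access), the K-axiom yields O(¬grant_access).
Premises 3, 6, 7, 9 do not contribute to this derivation.
So O(¬grant_access) holds, i.e. F(grant_access). The claim follows.

Yes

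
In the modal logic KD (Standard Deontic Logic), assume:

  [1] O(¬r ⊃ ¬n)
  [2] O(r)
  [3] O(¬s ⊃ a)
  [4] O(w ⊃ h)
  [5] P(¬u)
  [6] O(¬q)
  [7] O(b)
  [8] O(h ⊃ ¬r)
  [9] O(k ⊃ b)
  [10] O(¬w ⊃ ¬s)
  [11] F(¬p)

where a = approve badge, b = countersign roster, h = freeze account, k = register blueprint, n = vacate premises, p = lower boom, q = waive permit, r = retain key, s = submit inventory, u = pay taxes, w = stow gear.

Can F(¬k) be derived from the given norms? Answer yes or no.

No

Premise 9 is O(k ⊃ b); even if O(b) held, inferring O(k) would be affirming the consequent — invalid.
No other premise forces O(k). An ideal world satisfying every premise can still have ¬k true, so F(¬k) is not derivable.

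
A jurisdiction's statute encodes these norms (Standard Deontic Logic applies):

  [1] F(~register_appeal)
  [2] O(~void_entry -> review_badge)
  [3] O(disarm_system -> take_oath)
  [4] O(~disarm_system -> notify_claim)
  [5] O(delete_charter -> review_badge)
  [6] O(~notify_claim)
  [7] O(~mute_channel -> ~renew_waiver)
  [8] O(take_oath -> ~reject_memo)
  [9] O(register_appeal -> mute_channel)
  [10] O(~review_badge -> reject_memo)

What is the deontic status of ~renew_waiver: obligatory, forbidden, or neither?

Premise 7 is O(~mute_channel -> ~renew_waiver), but O(~mute_channel) is not derivable from the premises, so it does not yield O(~renew_waiver).
No premise or chain of K-axiom applications forces O(~renew_waiver), and none forces O(renew_waiver). So ~renew_waiver is neither obligatory nor forbidden under these norms.

Neither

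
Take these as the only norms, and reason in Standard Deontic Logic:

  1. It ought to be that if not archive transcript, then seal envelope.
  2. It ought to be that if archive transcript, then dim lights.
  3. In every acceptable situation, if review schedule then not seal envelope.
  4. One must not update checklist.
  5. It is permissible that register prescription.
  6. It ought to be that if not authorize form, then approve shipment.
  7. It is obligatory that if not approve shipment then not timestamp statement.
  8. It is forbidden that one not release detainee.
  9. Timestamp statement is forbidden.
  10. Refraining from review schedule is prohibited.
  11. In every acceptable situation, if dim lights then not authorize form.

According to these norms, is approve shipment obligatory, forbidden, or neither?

Obligatory

Premise 10, F(¬review_schedule), is equivalent to O(review_schedule).
From O(review_schedule) and premise 3, O(review_schedule → ¬seal_envelope), we obtain O(¬seal_envelope).
Premise 1 is O(¬archive_transcript → seal_envelope); contrapositively O(¬seal_envelope → archive_transcript). Since O(¬seal_envelope) holds, K gives O(archive_transcript).
Premise 2 is O(archive_transcript → dim_lights); since O(archive_transcript), deontic closure gives O(dim_lights).
Applying K to premise 11 (O(dim_lights → ¬authorize_form)) and O(dim_lights) yields O(¬authorize_form).
Applying K to premise 6 (O(¬authorize_form → approve_shipment)) and O(¬authorize_form) yields O(approve_shipment).
Premises 4, 5, 7, 8, 9 do not contribute to this derivation.
Hence approve_shipment is obligatory.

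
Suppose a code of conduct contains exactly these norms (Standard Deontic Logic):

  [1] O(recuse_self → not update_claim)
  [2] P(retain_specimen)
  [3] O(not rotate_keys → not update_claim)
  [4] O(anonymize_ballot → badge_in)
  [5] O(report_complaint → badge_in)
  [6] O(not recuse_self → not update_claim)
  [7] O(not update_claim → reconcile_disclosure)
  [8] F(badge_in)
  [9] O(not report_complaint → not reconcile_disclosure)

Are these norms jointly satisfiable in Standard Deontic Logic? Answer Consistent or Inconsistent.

Premises 1 and 6 cover both cases: O(recuse_self → not update_claim) and O(not recuse_self → not update_claim). Since recuse_self ∨ not recuse_self is a tautology, O(not update_claim) follows.
Premise 7 is O(not update_claim → reconcile_disclosure); since O(not update_claim), deontic closure gives O(reconcile_disclosure).
Premise 9 is O(not report_complaint → not reconcile_disclosure); contrapositively O(reconcile_disclosure → report_complaint). Since O(reconcile_disclosure) holds, K gives O(report_complaint).
Premise 5 is O(report_complaint → badge_in); since O(report_complaint), deontic closure gives O(badge_in).
But premise 8, F(badge_in), means O(not badge_in).
We now have both O(badge_in) and O(not badge_in) — badge_in is simultaneously obligatory and forbidden, violating the D-axiom.

Inconsistent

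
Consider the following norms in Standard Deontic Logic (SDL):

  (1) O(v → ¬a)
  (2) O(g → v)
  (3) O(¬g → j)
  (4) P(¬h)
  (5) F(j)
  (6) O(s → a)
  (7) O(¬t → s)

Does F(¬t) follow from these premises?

Yes

F(j) at premise 5 means O(¬j).
Premise 3 is O(¬g → j); contrapositively O(¬j → g). Since O(¬j) holds, K gives O(g).
With premise 2, O(g → v), the K-axiom yields O(v).
With premise 1, O(v → ¬a), the K-axiom yields O(¬a).
Premise 6 is O(s → a); contrapositively O(¬a → ¬s). Since O(¬a) holds, K gives O(¬s).
The contrapositive of premise 7 (O(¬t → s)) is O(¬s → t), and O(¬s) is already established, so O(t).
Premise 4 does not contribute to this derivation.
So O(t) holds, i.e. F(¬t). The claim follows.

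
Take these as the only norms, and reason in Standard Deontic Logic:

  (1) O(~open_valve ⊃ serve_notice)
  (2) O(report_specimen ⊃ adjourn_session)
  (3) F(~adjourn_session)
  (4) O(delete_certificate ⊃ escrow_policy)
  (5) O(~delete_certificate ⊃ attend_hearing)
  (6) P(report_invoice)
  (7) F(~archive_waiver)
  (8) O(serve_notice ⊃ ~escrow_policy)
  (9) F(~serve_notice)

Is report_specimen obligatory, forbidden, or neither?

Premise 2 is O(report_specimen ⊃ adjourn_session); even if O(adjourn_session) held, inferring O(report_specimen) would be affirming the consequent — invalid.
No premise or chain of K-axiom applications forces O(report_specimen), and none forces O(~report_specimen). So report_specimen is neither obligatory nor forbidden under these norms.

Neither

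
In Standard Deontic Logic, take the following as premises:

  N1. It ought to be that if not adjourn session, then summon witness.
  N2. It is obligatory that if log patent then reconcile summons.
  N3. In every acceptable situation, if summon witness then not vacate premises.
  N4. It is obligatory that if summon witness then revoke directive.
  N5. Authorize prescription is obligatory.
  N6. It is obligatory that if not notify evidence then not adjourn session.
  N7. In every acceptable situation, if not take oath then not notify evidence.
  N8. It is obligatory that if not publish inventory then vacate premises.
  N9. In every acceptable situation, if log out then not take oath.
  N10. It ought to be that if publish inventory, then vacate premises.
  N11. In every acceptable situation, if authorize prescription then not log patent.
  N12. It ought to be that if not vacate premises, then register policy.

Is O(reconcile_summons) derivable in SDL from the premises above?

Premise 2 is O(log_patent → reconcile_summons), but O(log_patent) is not derivable from the premises, so it does not yield O(reconcile_summons).
No other premise forces O(reconcile_summons). An ideal world satisfying every premise can still have reconcile_summons false, so O(reconcile_summons) is not derivable.

No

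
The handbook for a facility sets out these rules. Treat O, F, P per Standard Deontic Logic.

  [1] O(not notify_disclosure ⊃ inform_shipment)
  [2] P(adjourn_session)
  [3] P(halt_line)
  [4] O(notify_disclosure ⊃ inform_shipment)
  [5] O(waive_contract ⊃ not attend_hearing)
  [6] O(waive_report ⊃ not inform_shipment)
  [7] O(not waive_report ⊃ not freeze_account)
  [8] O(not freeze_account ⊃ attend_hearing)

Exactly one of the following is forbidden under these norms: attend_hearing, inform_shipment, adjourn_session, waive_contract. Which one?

waive_contract

Premises 4 and 1 are O(notify_disclosure ⊃ inform_shipment) and O(not notify_disclosure ⊃ inform_shipment); every ideal world satisfies notify_disclosure or not notify_disclosure, so in either case inform_shipment holds — hence O(inform_shipment).
Premise 6 is O(waive_report ⊃ not inform_shipment); contrapositively O(inform_shipment ⊃ not waive_report). Since O(inform_shipment) holds, K gives O(not waive_report).
Premise 7 is O(not waive_report ⊃ not freeze_account); since O(not waive_report), deontic closure gives O(not freeze_account).
With premise 8, O(not freeze_account ⊃ attend_hearing), the K-axiom yields O(attend_hearing).
The contrapositive of premise 5 (O(waive_contract ⊃ not attend_hearing)) is O(attend_hearing ⊃ not waive_contract), and O(attend_hearing) is already established, so O(not waive_contract).
So O(not waive_contract) holds, i.e. waive_contract is forbidden. None of the other listed options is forbidden under the premises.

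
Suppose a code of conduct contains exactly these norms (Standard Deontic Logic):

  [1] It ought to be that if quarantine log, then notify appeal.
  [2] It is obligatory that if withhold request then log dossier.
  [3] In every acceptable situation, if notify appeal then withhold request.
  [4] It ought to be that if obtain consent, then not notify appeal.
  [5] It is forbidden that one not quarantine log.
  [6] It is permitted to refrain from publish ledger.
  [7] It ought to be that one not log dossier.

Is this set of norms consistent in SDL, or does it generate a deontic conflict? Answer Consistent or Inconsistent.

Inconsistent

From premise 7 we have O(¬log_dossier).
Premise 2 is O(withhold_request → log_dossier); contrapositively O(¬log_dossier → ¬withhold_request). Since O(¬log_dossier) holds, K gives O(¬withhold_request).
The contrapositive of premise 3 (O(notify_appeal → withhold_request)) is O(¬withhold_request → ¬notify_appeal), and O(¬withhold_request) is already established, so O(¬notify_appeal).
Premise 1, O(quarantine_log → notify_appeal), contraposes to O(¬notify_appeal → ¬quarantine_log); with O(¬notify_appeal) we get O(¬quarantine_log).
But premise 5, F(¬quarantine_log), means O(quarantine_log).
We now have both O(¬quarantine_log) and O(quarantine_log) — quarantine_log is simultaneously obligatory and forbidden, violating the D-axiom.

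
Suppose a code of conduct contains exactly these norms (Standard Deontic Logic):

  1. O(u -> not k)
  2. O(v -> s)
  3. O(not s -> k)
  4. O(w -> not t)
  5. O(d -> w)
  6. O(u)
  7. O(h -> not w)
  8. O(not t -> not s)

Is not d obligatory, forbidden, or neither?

Obligatory

From premise 6 we have O(u).
From O(u) and premise 1, O(u -> not k), we obtain O(not k).
Premise 3, O(not s -> k), contraposes to O(not k -> s); with O(not k) we get O(s).
Premise 8 is O(not t -> not s); contrapositively O(s -> t). Since O(s) holds, K gives O(t).
Premise 4, O(w -> not t), contraposes to O(t -> not w); with O(t) we get O(not w).
Premise 5 is O(d -> w); contrapositively O(not w -> not d). Since O(not w) holds, K gives O(not d).
Premises 2, 7 do not contribute to this derivation.
Hence not d is obligatory.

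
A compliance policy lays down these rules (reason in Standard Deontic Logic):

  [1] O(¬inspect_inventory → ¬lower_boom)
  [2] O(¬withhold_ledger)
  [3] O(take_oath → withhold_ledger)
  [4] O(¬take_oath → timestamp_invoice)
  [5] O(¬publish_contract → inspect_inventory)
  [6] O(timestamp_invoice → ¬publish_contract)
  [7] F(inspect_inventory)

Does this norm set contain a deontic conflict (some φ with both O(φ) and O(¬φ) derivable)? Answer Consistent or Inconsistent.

From premise 2 we have O(¬withhold_ledger).
Premise 3 is O(take_oath → withhold_ledger); contrapositively O(¬withhold_ledger → ¬take_oath). Since O(¬withhold_ledger) holds, K gives O(¬take_oath).
With premise 4, O(¬take_oath → timestamp_invoice), the K-axiom yields O(timestamp_invoice).
From O(timestamp_invoice) and premise 6, O(timestamp_invoice → ¬publish_contract), we obtain O(¬publish_contract).
From O(¬publish_contract) and premise 5, O(¬publish_contract → inspect_inventory), we obtain O(inspect_inventory).
But premise 7, F(inspect_inventory), means O(¬inspect_inventory).
We now have both O(inspect_inventory) and O(¬inspect_inventory) — inspect_inventory is simultaneously obligatory and forbidden, violating the D-axiom.

Inconsistent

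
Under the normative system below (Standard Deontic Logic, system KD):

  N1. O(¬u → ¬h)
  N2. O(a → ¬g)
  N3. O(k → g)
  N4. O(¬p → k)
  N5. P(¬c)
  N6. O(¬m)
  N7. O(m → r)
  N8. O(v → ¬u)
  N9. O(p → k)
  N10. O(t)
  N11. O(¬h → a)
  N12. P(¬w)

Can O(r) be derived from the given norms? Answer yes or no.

Premise 7 is O(m → r), but O(m) is not derivable from the premises, so it does not yield O(r).
No other premise forces O(r). An ideal world satisfying every premise can still have r false, so O(r) is not derivable.

No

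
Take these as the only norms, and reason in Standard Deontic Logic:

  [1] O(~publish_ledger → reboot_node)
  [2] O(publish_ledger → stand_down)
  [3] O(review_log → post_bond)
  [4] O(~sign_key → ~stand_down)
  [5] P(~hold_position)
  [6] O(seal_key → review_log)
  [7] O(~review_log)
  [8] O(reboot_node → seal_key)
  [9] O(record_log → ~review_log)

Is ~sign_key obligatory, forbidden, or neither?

Forbidden

Premise 7 states O(~review_log) outright.
Premise 6, O(seal_key → review_log), contraposes to O(~review_log → ~seal_key); with O(~review_log) we get O(~seal_key).
The contrapositive of premise 8 (O(reboot_node → seal_key)) is O(~seal_key → ~reboot_node), and O(~seal_key) is already established, so O(~reboot_node).
The contrapositive of premise 1 (O(~publish_ledger → reboot_node)) is O(~reboot_node → publish_ledger), and O(~reboot_node) is already established, so O(publish_ledger).
From O(publish_ledger) and premise 2, O(publish_ledger → stand_down), we obtain O(stand_down).
The contrapositive of premise 4 (O(~sign_key → ~stand_down)) is O(stand_down → sign_key), and O(stand_down) is already established, so O(sign_key).
Premises 3, 5, 9 do not contribute to this derivation.
Thus O(sign_key), which is F(~sign_key): ~sign_key is forbidden.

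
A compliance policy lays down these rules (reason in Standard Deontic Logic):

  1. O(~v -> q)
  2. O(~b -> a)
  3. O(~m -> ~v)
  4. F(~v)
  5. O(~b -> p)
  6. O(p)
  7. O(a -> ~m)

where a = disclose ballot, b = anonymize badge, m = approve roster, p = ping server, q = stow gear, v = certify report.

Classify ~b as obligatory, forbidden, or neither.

Forbidden

Premise 4, F(~v), is equivalent to O(v).
Premise 3 is O(~m -> ~v); contrapositively O(v -> m). Since O(v) holds, K gives O(m).
Premise 7 is O(a -> ~m); contrapositively O(m -> ~a). Since O(m) holds, K gives O(~a).
Premise 2, O(~b -> a), contraposes to O(~a -> b); with O(~a) we get O(b).
Premises 1, 5, 6 do not contribute to this derivation.
Thus O(b), which is F(~b): ~b is forbidden.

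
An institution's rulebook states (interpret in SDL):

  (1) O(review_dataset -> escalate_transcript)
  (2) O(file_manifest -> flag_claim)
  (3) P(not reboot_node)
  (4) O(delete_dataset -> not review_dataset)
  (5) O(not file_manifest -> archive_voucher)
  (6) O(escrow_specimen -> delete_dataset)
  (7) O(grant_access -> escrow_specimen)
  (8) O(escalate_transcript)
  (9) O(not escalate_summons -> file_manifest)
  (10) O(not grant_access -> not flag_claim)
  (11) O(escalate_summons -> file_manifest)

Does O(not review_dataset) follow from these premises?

Premises 9 and 11 are O(not escalate_summons -> file_manifest) and O(escalate_summons -> file_manifest); every ideal world satisfies not escalate_summons or escalate_summons, so in either case file_manifest holds — hence O(file_manifest).
With premise 2, O(file_manifest -> flag_claim), the K-axiom yields O(flag_claim).
Premise 10, O(not grant_access -> not flag_claim), contraposes to O(flag_claim -> grant_access); with O(flag_claim) we get O(grant_access).
Applying K to premise 7 (O(grant_access -> escrow_specimen)) and O(grant_access) yields O(escrow_specimen).
Premise 6 is O(escrow_specimen -> delete_dataset); since O(escrow_specimen), deontic closure gives O(delete_dataset).
With premise 4, O(delete_dataset -> not review_dataset), the K-axiom yields O(not review_dataset).
Premises 1, 3, 5, 8 do not contribute to this derivation.
So O(not review_dataset) follows.

Yes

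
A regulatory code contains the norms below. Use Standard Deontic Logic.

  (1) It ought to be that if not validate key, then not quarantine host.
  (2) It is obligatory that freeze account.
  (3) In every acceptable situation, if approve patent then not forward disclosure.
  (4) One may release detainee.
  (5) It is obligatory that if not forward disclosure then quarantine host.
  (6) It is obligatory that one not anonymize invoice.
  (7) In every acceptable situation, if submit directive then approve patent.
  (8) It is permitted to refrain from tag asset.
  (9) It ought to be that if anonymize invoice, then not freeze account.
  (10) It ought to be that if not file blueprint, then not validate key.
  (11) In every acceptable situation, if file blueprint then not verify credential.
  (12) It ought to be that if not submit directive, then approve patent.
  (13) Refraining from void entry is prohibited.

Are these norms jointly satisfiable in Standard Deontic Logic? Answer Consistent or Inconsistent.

Consistent

Premise 9 is O(anonymize_invoice → ¬freeze_account), but O(anonymize_invoice) is not derivable from the premises, so it does not yield O(¬freeze_account).
So O(¬freeze_account) is not derivable, and the apparent clash with O(freeze_account) does not arise.
A world satisfying every obligation exists (e.g. anonymize_invoice=false, approve_patent=true, file_blueprint=true, forward_disclosure=false, freeze_account=true, quarantine_host=true, release_detainee=false, submit_directive=false, tag_asset=false, validate_key=true, verify_credential=false, void_entry=true); no atom is both obligatory and forbidden, so the set is consistent.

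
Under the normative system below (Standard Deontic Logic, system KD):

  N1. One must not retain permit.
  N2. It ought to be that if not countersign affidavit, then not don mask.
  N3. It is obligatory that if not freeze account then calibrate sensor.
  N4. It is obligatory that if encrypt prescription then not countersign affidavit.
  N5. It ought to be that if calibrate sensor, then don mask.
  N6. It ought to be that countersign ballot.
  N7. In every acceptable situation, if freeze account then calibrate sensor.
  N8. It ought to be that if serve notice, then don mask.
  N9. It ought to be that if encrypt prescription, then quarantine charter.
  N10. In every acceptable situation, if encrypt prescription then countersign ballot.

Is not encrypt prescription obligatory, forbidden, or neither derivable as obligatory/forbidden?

By case analysis on freeze_account: premise 7 gives O(freeze_account → calibrate_sensor) and premise 3 gives O(¬freeze_account → calibrate_sensor), so O(calibrate_sensor) either way.
From O(calibrate_sensor) and premise 5, O(calibrate_sensor → don_mask), we obtain O(don_mask).
The contrapositive of premise 2 (O(¬countersign_affidavit → ¬don_mask)) is O(don_mask → countersign_affidavit), and O(don_mask) is already established, so O(countersign_affidavit).
The contrapositive of premise 4 (O(encrypt_prescription → ¬countersign_affidavit)) is O(countersign_affidavit → ¬encrypt_prescription), and O(countersign_affidavit) is already established, so O(¬encrypt_prescription).
Premises 1, 6, 8, 9, 10 do not contribute to this derivation.
Hence ¬encrypt_prescription is obligatory.

Obligatory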